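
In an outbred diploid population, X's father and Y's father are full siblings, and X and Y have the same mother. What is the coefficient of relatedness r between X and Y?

With two independent routes of shared ancestry, r is the sum of the two contributions.
X and Y are related in two ways: first cousins through their fathers (r = 1/8) and half-sibs through their shared mother (r = 1/4).
r = 1/8 + 1/4 = 0.375.

0.375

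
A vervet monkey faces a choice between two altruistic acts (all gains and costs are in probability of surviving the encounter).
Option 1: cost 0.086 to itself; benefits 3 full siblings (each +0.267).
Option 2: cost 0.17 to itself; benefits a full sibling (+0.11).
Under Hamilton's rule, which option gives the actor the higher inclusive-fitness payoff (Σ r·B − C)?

Option 1: r to a full sibling = 0.5.
Option 1: Σ r·B − C = (3·0.5·0.267) − 0.086 = 0.3145.
Option 2: r to a full sibling = 0.5.
Option 2: Σ r·B − C = (1·0.5·0.11) − 0.17 = -0.115.
Option 1 has the higher net inclusive-fitness payoff.

Option 1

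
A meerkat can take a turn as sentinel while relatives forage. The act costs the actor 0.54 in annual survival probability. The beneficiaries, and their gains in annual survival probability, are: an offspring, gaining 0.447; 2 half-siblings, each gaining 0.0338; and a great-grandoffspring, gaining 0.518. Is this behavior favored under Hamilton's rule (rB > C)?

Hamilton's rule: the trait is favored when the sum of r·B over every recipient exceeds the actor's cost C.
r to an offspring = 0.5 (one parent–offspring link: r = (1/2)^1 = 1/2).
r to a half-sibling = 1/4 (half-sibs share one parent — one path of length 2: r = (1/2)^2 = 1/4).
r to a great-grandoffspring = 0.125 (three parent–offspring links: r = (1/2)^3 = 1/8).
Summing one r·B term per recipient: 1·0.5·0.447 + 2·0.25·0.0338 + 1·0.125·0.518 = 0.30515.
0.30515 < 0.54: the indirect benefit is less than the cost.

No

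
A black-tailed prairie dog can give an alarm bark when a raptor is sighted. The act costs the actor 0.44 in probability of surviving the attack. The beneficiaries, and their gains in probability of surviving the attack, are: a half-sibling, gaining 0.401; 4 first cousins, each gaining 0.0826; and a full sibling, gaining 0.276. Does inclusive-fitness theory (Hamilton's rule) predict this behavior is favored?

No

Hamilton's rule: the trait is favored when the sum of r·B over every recipient exceeds the actor's cost C.
r to a half-sibling = 0.25 (half-sibs share one parent — one path of length 2: r = (1/2)^2 = 1/4).
r to a first cousin = 1/8 (first cousins share one grandparent pair — two paths of length 4: r = 2·(1/2)^4 = 1/8).
r to a full sibling = 1/2 (full sibs share both parents — two paths of length 2: r = 2·(1/2)^2 = 1/2).
Summing one r·B term per recipient: 1·0.25·0.401 + 4·0.125·0.0826 + 1·0.5·0.276 = 0.27955.
0.27955 < 0.44: the indirect benefit is less than the cost.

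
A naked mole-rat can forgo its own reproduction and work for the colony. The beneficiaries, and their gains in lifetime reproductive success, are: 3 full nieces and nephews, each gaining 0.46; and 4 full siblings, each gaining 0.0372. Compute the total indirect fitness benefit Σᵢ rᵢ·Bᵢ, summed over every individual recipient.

0.4194

r to a full niece or nephew = 1/4 (full aunt/uncle↔niece/nephew: two paths of length 3 through the shared grandparent pair: r = 2·(1/2)^3 = 1/4).
r to a full sibling = 0.5 (full sibs share both parents — two paths of length 2: r = 2·(1/2)^2 = 1/2).
Summing one r·B term per recipient: 3·0.25·0.46 + 4·0.5·0.0372 = 0.4194.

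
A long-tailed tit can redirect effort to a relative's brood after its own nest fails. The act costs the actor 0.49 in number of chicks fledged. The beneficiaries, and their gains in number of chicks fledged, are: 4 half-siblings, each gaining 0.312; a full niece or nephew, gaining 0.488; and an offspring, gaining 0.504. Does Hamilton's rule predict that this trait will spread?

Yes

Hamilton's rule: the trait is favored when the sum of r·B over every recipient exceeds the actor's cost C.
r to a half-sibling = 0.25 (half-sibs share one parent — one path of length 2: r = (1/2)^2 = 1/4).
r to a full niece or nephew = 0.25 (full aunt/uncle↔niece/nephew: two paths of length 3 through the shared grandparent pair: r = 2·(1/2)^3 = 1/4).
r to an offspring = 1/2 (one parent–offspring link: r = (1/2)^1 = 1/2).
Summing one r·B term per recipient: 4·0.25·0.312 + 1·0.25·0.488 + 1·0.5·0.504 = 0.686.
0.686 > 0.49: the indirect benefit exceeds the cost.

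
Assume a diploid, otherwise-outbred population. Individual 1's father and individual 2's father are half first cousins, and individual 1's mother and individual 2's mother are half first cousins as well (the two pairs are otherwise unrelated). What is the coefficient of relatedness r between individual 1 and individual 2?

Independent pedigree routes through distinct common ancestors add.
Individual 1 and individual 2 are related in two ways: half second cousins through their fathers (r = 1/64) and half second cousins through their mothers (r = 1/64).
r = 1/64 + 1/64 = 1/32 = 0.03125.

0.03125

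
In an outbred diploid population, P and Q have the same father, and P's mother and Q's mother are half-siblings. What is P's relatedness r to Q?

0.3125

Wright's path rule: contributions from independent ancestry routes add.
P and Q are related in two ways: half-sibs through their shared father (r = 1/4) and half first cousins through their mothers (r = 1/16).
r = 1/4 + 1/16 = 5/16 = 0.3125.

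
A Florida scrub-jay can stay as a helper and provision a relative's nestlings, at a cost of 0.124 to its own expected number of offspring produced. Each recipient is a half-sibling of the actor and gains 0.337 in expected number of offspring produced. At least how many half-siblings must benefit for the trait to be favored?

2

r to a half-sibling = 1/4 (half-sibs share one parent — one path of length 2: r = (1/2)^2 = 1/4).
Hamilton's rule: n·r·B > C  ⇒  n > C/(r·B) = 0.124/(0.25·0.337) = 1.472.
The smallest integer exceeding 1.472 is 2.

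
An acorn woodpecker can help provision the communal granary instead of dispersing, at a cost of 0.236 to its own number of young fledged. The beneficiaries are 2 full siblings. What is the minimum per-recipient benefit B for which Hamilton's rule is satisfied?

r to a full sibling = 1/2 (full sibs share both parents — two paths of length 2: r = 2·(1/2)^2 = 1/2).
Hamilton's rule with n recipients of equal r: n·r·B > C, so B > C/(n·r) = 0.236/(2·0.5) = 0.236.

0.236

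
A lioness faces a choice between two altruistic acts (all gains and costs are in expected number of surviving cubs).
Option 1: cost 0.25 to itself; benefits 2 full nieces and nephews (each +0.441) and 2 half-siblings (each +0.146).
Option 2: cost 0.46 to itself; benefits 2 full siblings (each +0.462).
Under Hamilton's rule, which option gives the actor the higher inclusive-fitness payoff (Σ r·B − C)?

Option 1: r to a full niece or nephew = 0.25.
Option 1: r to a half-sibling = 0.25.
Option 1: Σ r·B − C = (2·0.25·0.441 + 2·0.25·0.146) − 0.25 = 0.0435.
Option 2: r to a full sibling = 0.5.
Option 2: Σ r·B − C = (2·0.5·0.462) − 0.46 = 0.002.
Option 1 has the higher net inclusive-fitness payoff.

Option 1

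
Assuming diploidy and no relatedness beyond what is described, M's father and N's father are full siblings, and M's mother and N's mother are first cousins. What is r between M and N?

0.15625

Independent pedigree routes through distinct common ancestors add.
M and N are related in two ways: first cousins through their fathers (r = 1/8) and second cousins through their mothers (r = 1/32).
r = 1/8 + 1/32 = 5/32 = 0.15625.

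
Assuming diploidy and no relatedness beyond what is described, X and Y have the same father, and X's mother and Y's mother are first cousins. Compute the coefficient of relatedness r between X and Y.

With two independent routes of shared ancestry, r is the sum of the two contributions.
X and Y are related in two ways: half-sibs through their shared father (r = 1/4) and second cousins through their mothers (r = 1/32).
r = 1/4 + 1/32 = 9/32 = 0.28125.

0.28125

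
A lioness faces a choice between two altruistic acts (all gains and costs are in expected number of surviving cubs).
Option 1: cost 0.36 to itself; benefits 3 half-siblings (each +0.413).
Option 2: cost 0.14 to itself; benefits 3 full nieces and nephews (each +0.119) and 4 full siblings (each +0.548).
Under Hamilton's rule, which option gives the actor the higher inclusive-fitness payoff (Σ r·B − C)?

Option 2

Option 1: r to a half-sibling = 0.25.
Option 1: Σ r·B − C = (3·0.25·0.413) − 0.36 = -0.05025.
Option 2: r to a full niece or nephew = 0.25.
Option 2: r to a full sibling = 0.5.
Option 2: Σ r·B − C = (3·0.25·0.119 + 4·0.5·0.548) − 0.14 = 1.04525.
Option 2 has the higher net inclusive-fitness payoff.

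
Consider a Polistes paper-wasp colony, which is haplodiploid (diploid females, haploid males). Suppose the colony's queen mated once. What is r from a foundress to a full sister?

Haplodiploid full sisters inherit their father's entire haploid genome identically (contributing 1/2) and on average half of their mother's contribution (1/2 · 1/2 = 1/4); r = 1/2 + 1/4 = 3/4.

0.75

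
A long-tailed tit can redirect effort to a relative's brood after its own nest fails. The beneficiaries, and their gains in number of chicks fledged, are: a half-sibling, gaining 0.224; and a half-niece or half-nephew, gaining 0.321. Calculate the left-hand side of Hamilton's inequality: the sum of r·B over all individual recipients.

r to a half-sibling = 1/4 (half-sibs share one parent — one path of length 2: r = (1/2)^2 = 1/4).
r to a half-niece or half-nephew = 1/8 (half-aunt/uncle↔niece/nephew: one path of length 3: r = (1/2)^3 = 1/8).
Summing one r·B term per recipient: 1·0.25·0.224 + 1·0.125·0.321 = 0.096125.

0.096125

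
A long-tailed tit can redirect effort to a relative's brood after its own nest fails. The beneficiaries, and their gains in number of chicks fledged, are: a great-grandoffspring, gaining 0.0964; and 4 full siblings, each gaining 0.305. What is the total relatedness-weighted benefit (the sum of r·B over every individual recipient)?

r to a great-grandoffspring = 1/8 (three parent–offspring links: r = (1/2)^3 = 1/8).
r to a full sibling = 0.5 (full sibs share both parents — two paths of length 2: r = 2·(1/2)^2 = 1/2).
Summing one r·B term per recipient: 1·0.125·0.0964 + 4·0.5·0.305 = 0.62205.

0.62205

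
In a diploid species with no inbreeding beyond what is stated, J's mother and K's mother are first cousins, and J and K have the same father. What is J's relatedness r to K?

Relatedness sums over independent paths through distinct common ancestors.
J and K are related in two ways: second cousins through their mothers (r = 1/32) and half-sibs through their shared father (r = 1/4).
r = 1/32 + 1/4 = 0.28125.

0.28125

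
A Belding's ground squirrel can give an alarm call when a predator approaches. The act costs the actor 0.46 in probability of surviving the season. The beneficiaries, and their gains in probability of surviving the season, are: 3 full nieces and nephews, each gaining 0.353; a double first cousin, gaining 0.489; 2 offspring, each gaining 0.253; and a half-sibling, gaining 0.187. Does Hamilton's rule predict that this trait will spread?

Yes

Hamilton's rule: the trait is favored when the sum of r·B over every recipient exceeds the actor's cost C.
r to a full niece or nephew = 0.25 (full aunt/uncle↔niece/nephew: two paths of length 3 through the shared grandparent pair: r = 2·(1/2)^3 = 1/4).
r to a double first cousin = 0.25 (double first cousins share both grandparent pairs — four paths of length 4: r = 4·(1/2)^4 = 1/4).
r to an offspring = 0.5 (one parent–offspring link: r = (1/2)^1 = 1/2).
r to a half-sibling = 0.25 (half-sibs share one parent — one path of length 2: r = (1/2)^2 = 1/4).
Summing one r·B term per recipient: 3·0.25·0.353 + 1·0.25·0.489 + 2·0.5·0.253 + 1·0.25·0.187 = 0.68675.
0.68675 > 0.46: the indirect benefit exceeds the cost.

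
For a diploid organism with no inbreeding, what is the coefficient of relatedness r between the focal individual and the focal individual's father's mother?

Each parent–offspring link contributes a factor of 1/2, and independent paths through distinct common ancestors add.
Two parent–offspring links: r = (1/2)^2 = 1/4.

0.25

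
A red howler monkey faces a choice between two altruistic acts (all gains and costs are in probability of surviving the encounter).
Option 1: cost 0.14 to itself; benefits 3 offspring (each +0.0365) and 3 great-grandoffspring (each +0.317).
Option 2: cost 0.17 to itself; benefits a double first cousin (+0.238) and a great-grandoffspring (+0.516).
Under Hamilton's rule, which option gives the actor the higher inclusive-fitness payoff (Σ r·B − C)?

Option 1: r to an offspring = 0.5.
Option 1: r to a great-grandoffspring = 0.125.
Option 1: Σ r·B − C = (3·0.5·0.0365 + 3·0.125·0.317) − 0.14 = 0.033625.
Option 2: r to a double first cousin = 0.25.
Option 2: r to a great-grandoffspring = 0.125.
Option 2: Σ r·B − C = (1·0.25·0.238 + 1·0.125·0.516) − 0.17 = -0.046.
Option 1 has the higher net inclusive-fitness payoff.

Option 1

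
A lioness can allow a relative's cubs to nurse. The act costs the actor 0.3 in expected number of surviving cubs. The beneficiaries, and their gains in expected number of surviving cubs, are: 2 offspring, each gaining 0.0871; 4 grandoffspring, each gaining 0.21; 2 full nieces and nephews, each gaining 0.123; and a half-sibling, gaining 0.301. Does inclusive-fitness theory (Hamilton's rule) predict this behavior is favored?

Yes

Hamilton's rule: the trait is favored when the sum of r·B over every recipient exceeds the actor's cost C.
r to an offspring = 1/2 (one parent–offspring link: r = (1/2)^1 = 1/2).
r to a grandoffspring = 1/4 (two parent–offspring links: r = (1/2)^2 = 1/4).
r to a full niece or nephew = 1/4 (full aunt/uncle↔niece/nephew: two paths of length 3 through the shared grandparent pair: r = 2·(1/2)^3 = 1/4).
r to a half-sibling = 1/4 (half-sibs share one parent — one path of length 2: r = (1/2)^2 = 1/4).
Summing one r·B term per recipient: 2·0.5·0.0871 + 4·0.25·0.21 + 2·0.25·0.123 + 1·0.25·0.301 = 0.43385.
0.43385 > 0.3: the indirect benefit exceeds the cost.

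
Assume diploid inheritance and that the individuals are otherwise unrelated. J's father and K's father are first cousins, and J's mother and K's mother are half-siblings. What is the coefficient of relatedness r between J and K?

With two independent routes of shared ancestry, r is the sum of the two contributions.
J and K are related in two ways: second cousins through their fathers (r = 1/32) and half first cousins through their mothers (r = 1/16).
r = 1/32 + 1/16 = 0.09375.

0.09375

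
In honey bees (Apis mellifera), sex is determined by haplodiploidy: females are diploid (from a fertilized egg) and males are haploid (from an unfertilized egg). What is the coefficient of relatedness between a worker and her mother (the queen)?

0.5

One meiotic link between diploid queen and diploid daughter: r = 1/2.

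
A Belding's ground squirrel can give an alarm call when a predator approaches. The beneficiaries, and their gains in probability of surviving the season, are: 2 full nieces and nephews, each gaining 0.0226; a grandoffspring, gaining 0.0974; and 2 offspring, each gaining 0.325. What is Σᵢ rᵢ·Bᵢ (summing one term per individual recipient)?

r to a full niece or nephew = 1/4 (full aunt/uncle↔niece/nephew: two paths of length 3 through the shared grandparent pair: r = 2·(1/2)^3 = 1/4).
r to a grandoffspring = 0.25 (two parent–offspring links: r = (1/2)^2 = 1/4).
r to an offspring = 1/2 (one parent–offspring link: r = (1/2)^1 = 1/2).
Summing one r·B term per recipient: 2·0.25·0.0226 + 1·0.25·0.0974 + 2·0.5·0.325 = 0.36065.

0.36065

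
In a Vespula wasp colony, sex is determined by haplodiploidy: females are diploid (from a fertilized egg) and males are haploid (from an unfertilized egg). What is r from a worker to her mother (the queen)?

0.5

One meiotic link between diploid queen and diploid daughter: r = 1/2.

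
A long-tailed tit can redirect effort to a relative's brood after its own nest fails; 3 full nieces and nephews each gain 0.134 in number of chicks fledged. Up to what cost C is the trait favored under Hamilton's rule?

0.1005

r to a full niece or nephew = 0.25 (full aunt/uncle↔niece/nephew: two paths of length 3 through the shared grandparent pair: r = 2·(1/2)^3 = 1/4).
Hamilton's rule: n·r·B > C, so the trait is favored while C < n·r·B = 3·0.25·0.134 = 0.1005.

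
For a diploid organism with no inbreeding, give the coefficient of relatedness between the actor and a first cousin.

First cousins share one grandparent pair — two paths of length 4: r = 2·(1/2)^4 = 1/8.

0.125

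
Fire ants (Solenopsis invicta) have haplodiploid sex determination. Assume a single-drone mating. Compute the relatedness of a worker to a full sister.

Haplodiploid full sisters inherit their father's entire haploid genome identically (contributing 1/2) and on average half of their mother's contribution (1/2 · 1/2 = 1/4); r = 1/2 + 1/4 = 3/4.

0.75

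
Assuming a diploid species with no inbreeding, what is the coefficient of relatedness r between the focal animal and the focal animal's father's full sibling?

Each parent–offspring link contributes a factor of 1/2, and independent paths through distinct common ancestors add.
Full aunt/uncle↔niece/nephew: two paths of length 3 through the shared grandparent pair: r = 2·(1/2)^3 = 1/4.

0.25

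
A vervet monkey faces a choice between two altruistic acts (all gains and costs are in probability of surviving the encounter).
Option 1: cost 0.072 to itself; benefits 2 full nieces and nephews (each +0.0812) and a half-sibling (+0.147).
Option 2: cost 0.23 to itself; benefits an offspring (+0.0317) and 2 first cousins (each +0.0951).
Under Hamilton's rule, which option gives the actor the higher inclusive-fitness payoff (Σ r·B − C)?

Option 1: r to a full niece or nephew = 0.25.
Option 1: r to a half-sibling = 0.25.
Option 1: Σ r·B − C = (2·0.25·0.0812 + 1·0.25·0.147) − 0.072 = 0.00535.
Option 2: r to an offspring = 0.5.
Option 2: r to a first cousin = 0.125.
Option 2: Σ r·B − C = (1·0.5·0.0317 + 2·0.125·0.0951) − 0.23 = -0.190375.
Option 1 has the higher net inclusive-fitness payoff.

Option 1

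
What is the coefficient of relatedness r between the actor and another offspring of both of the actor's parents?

Each parent–offspring link contributes a factor of 1/2, and independent paths through distinct common ancestors add.
Full sibs share both parents — two paths of length 2: r = 2·(1/2)^2 = 1/2.

0.5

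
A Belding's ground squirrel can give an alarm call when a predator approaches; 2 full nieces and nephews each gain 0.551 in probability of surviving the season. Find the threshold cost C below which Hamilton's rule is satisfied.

0.2755

r to a full niece or nephew = 0.25 (full aunt/uncle↔niece/nephew: two paths of length 3 through the shared grandparent pair: r = 2·(1/2)^3 = 1/4).
Hamilton's rule: n·r·B > C, so the trait is favored while C < n·r·B = 2·0.25·0.551 = 0.2755.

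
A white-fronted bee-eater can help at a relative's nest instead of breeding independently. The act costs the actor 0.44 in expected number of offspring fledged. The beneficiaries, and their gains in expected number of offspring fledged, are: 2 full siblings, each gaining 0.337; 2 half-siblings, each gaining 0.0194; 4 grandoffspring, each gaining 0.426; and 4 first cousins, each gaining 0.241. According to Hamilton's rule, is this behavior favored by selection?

Hamilton's rule: the trait is favored when the sum of r·B over every recipient exceeds the actor's cost C.
r to a full sibling = 1/2 (full sibs share both parents — two paths of length 2: r = 2·(1/2)^2 = 1/2).
r to a half-sibling = 1/4 (half-sibs share one parent — one path of length 2: r = (1/2)^2 = 1/4).
r to a grandoffspring = 0.25 (two parent–offspring links: r = (1/2)^2 = 1/4).
r to a first cousin = 1/8 (first cousins share one grandparent pair — two paths of length 4: r = 2·(1/2)^4 = 1/8).
Summing one r·B term per recipient: 2·0.5·0.337 + 2·0.25·0.0194 + 4·0.25·0.426 + 4·0.125·0.241 = 0.8932.
0.8932 > 0.44: the indirect benefit exceeds the cost.

Yes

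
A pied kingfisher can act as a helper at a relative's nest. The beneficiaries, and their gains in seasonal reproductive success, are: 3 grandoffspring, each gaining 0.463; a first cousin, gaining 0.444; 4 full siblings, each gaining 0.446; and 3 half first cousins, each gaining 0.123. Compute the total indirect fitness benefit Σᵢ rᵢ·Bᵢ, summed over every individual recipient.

r to a grandoffspring = 0.25 (two parent–offspring links: r = (1/2)^2 = 1/4).
r to a first cousin = 1/8 (first cousins share one grandparent pair — two paths of length 4: r = 2·(1/2)^4 = 1/8).
r to a full sibling = 1/2 (full sibs share both parents — two paths of length 2: r = 2·(1/2)^2 = 1/2).
r to a half first cousin = 0.0625 (half first cousins share one grandparent — one path of length 4: r = (1/2)^4 = 1/16).
Summing one r·B term per recipient: 3·0.25·0.463 + 1·0.125·0.444 + 4·0.5·0.446 + 3·0.0625·0.123 = 1.3178125.

1.3178125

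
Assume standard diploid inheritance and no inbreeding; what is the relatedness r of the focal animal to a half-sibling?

Half-sibs share one parent — one path of length 2: r = (1/2)^2 = 1/4.

0.25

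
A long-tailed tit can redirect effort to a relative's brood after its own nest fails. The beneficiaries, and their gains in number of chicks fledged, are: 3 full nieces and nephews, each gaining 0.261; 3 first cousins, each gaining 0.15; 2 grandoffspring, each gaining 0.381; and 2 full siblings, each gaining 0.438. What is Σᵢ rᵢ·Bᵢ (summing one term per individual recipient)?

0.8805

r to a full niece or nephew = 1/4 (full aunt/uncle↔niece/nephew: two paths of length 3 through the shared grandparent pair: r = 2·(1/2)^3 = 1/4).
r to a first cousin = 1/8 (first cousins share one grandparent pair — two paths of length 4: r = 2·(1/2)^4 = 1/8).
r to a grandoffspring = 1/4 (two parent–offspring links: r = (1/2)^2 = 1/4).
r to a full sibling = 0.5 (full sibs share both parents — two paths of length 2: r = 2·(1/2)^2 = 1/2).
Summing one r·B term per recipient: 3·0.25·0.261 + 3·0.125·0.15 + 2·0.25·0.381 + 2·0.5·0.438 = 0.8805.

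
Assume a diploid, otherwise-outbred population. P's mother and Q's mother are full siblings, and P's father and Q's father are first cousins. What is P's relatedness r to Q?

Relatedness sums over independent paths through distinct common ancestors.
P and Q are related in two ways: first cousins through their mothers (r = 1/8) and second cousins through their fathers (r = 1/32).
r = 1/8 + 1/32 = 5/32 = 0.15625.

0.15625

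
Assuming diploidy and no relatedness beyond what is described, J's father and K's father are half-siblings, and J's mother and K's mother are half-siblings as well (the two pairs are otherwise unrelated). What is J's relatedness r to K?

0.125

With two independent routes of shared ancestry, r is the sum of the two contributions.
J and K are related in two ways: half first cousins through their fathers (r = 1/16) and half first cousins through their mothers (r = 1/16).
r = 1/16 + 1/16 = 1/8 = 0.125.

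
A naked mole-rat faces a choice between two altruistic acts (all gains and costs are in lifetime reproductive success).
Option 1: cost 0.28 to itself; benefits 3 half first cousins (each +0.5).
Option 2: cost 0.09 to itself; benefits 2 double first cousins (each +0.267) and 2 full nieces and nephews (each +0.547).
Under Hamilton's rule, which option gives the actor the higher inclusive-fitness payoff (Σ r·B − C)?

Option 1: r to a half first cousin = 0.0625.
Option 1: Σ r·B − C = (3·0.0625·0.5) − 0.28 = -0.18625.
Option 2: r to a double first cousin = 0.25.
Option 2: r to a full niece or nephew = 0.25.
Option 2: Σ r·B − C = (2·0.25·0.267 + 2·0.25·0.547) − 0.09 = 0.317.
Option 2 has the higher net inclusive-fitness payoff.

Option 2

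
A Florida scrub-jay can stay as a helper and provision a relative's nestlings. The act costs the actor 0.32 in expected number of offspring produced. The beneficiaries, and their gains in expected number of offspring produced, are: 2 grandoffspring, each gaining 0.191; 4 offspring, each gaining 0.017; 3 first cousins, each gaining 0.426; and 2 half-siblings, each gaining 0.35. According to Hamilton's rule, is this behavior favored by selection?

Hamilton's rule: the trait is favored when the sum of r·B over every recipient exceeds the actor's cost C.
r to a grandoffspring = 1/4 (two parent–offspring links: r = (1/2)^2 = 1/4).
r to an offspring = 0.5 (one parent–offspring link: r = (1/2)^1 = 1/2).
r to a first cousin = 1/8 (first cousins share one grandparent pair — two paths of length 4: r = 2·(1/2)^4 = 1/8).
r to a half-sibling = 0.25 (half-sibs share one parent — one path of length 2: r = (1/2)^2 = 1/4).
Summing one r·B term per recipient: 2·0.25·0.191 + 4·0.5·0.017 + 3·0.125·0.426 + 2·0.25·0.35 = 0.46425.
0.46425 > 0.32: the indirect benefit exceeds the cost.

Yes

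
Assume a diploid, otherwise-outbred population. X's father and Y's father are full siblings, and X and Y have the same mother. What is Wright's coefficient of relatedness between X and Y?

0.375

Wright's path rule: contributions from independent ancestry routes add.
X and Y are related in two ways: first cousins through their fathers (r = 1/8) and half-sibs through their shared mother (r = 1/4).
r = 1/8 + 1/4 = 3/8 = 0.375.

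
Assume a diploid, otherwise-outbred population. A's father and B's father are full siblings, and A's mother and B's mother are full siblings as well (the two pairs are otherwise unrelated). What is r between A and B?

0.25

With two independent routes of shared ancestry, r is the sum of the two contributions.
A and B are related in two ways: first cousins through their fathers (r = 1/8) and first cousins through their mothers (r = 1/8) — i.e. double first cousins.
r = 1/8 + 1/8 = 1/4 = 0.25.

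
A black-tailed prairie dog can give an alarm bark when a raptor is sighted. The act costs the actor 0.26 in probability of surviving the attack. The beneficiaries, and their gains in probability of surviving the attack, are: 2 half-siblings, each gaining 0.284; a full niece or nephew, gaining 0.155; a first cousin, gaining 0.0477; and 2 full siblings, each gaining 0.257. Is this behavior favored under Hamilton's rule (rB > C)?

Hamilton's rule: the trait is favored when the sum of r·B over every recipient exceeds the actor's cost C.
r to a half-sibling = 1/4 (half-sibs share one parent — one path of length 2: r = (1/2)^2 = 1/4).
r to a full niece or nephew = 1/4 (full aunt/uncle↔niece/nephew: two paths of length 3 through the shared grandparent pair: r = 2·(1/2)^3 = 1/4).
r to a first cousin = 1/8 (first cousins share one grandparent pair — two paths of length 4: r = 2·(1/2)^4 = 1/8).
r to a full sibling = 1/2 (full sibs share both parents — two paths of length 2: r = 2·(1/2)^2 = 1/2).
Summing one r·B term per recipient: 2·0.25·0.284 + 1·0.25·0.155 + 1·0.125·0.0477 + 2·0.5·0.257 = 0.4437125.
0.4437125 > 0.26: the indirect benefit exceeds the cost.

Yes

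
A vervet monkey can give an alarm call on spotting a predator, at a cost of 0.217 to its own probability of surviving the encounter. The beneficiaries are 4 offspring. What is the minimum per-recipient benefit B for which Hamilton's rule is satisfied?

0.1085

r to an offspring = 1/2 (one parent–offspring link: r = (1/2)^1 = 1/2).
Hamilton's rule with n recipients of equal r: n·r·B > C, so B > C/(n·r) = 0.217/(4·0.5) = 0.1085.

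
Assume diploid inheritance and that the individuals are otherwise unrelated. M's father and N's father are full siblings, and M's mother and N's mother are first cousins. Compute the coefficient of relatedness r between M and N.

Relatedness sums over independent paths through distinct common ancestors.
M and N are related in two ways: first cousins through their fathers (r = 1/8) and second cousins through their mothers (r = 1/32).
r = 1/8 + 1/32 = 0.15625.

0.15625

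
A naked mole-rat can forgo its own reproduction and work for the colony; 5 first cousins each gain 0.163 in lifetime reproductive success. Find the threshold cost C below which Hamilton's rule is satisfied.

0.101875

r to a first cousin = 0.125 (first cousins share one grandparent pair — two paths of length 4: r = 2·(1/2)^4 = 1/8).
Hamilton's rule: n·r·B > C, so the trait is favored while C < n·r·B = 5·0.125·0.163 = 0.101875.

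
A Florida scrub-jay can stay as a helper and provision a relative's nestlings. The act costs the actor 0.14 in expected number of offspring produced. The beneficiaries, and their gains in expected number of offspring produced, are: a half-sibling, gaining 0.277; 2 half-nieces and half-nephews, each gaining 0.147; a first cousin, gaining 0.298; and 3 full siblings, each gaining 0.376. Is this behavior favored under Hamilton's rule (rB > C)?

Hamilton's rule: the trait is favored when the sum of r·B over every recipient exceeds the actor's cost C.
r to a half-sibling = 0.25 (half-sibs share one parent — one path of length 2: r = (1/2)^2 = 1/4).
r to a half-niece or half-nephew = 1/8 (half-aunt/uncle↔niece/nephew: one path of length 3: r = (1/2)^3 = 1/8).
r to a first cousin = 0.125 (first cousins share one grandparent pair — two paths of length 4: r = 2·(1/2)^4 = 1/8).
r to a full sibling = 1/2 (full sibs share both parents — two paths of length 2: r = 2·(1/2)^2 = 1/2).
Summing one r·B term per recipient: 1·0.25·0.277 + 2·0.125·0.147 + 1·0.125·0.298 + 3·0.5·0.376 = 0.70725.
0.70725 > 0.14: the indirect benefit exceeds the cost.

Yes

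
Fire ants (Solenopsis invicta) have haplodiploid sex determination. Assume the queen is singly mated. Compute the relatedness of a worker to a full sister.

Haplodiploid full sisters inherit their father's entire haploid genome identically (contributing 1/2) and on average half of their mother's contribution (1/2 · 1/2 = 1/4); r = 1/2 + 1/4 = 3/4.

0.75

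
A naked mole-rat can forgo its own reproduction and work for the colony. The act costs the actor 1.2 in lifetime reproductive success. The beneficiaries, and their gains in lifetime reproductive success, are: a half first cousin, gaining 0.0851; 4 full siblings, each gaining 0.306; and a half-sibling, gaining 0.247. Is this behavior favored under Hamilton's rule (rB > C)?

No

Hamilton's rule: the trait is favored when the sum of r·B over every recipient exceeds the actor's cost C.
r to a half first cousin = 0.0625 (half first cousins share one grandparent — one path of length 4: r = (1/2)^4 = 1/16).
r to a full sibling = 1/2 (full sibs share both parents — two paths of length 2: r = 2·(1/2)^2 = 1/2).
r to a half-sibling = 0.25 (half-sibs share one parent — one path of length 2: r = (1/2)^2 = 1/4).
Summing one r·B term per recipient: 1·0.0625·0.0851 + 4·0.5·0.306 + 1·0.25·0.247 = 0.67906875.
0.67906875 < 1.2: the indirect benefit is less than the cost.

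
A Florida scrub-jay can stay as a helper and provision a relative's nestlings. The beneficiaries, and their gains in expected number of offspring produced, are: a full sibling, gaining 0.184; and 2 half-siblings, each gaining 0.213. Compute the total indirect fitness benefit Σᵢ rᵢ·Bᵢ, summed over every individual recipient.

r to a full sibling = 1/2 (full sibs share both parents — two paths of length 2: r = 2·(1/2)^2 = 1/2).
r to a half-sibling = 1/4 (half-sibs share one parent — one path of length 2: r = (1/2)^2 = 1/4).
Summing one r·B term per recipient: 1·0.5·0.184 + 2·0.25·0.213 = 0.1985.

0.1985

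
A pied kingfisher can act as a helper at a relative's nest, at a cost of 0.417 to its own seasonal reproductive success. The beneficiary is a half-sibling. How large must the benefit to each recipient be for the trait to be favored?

r to a half-sibling = 1/4 (half-sibs share one parent — one path of length 2: r = (1/2)^2 = 1/4).
Hamilton's rule with n recipients of equal r: n·r·B > C, so B > C/(n·r) = 0.417/(1·0.25) = 1.668.

1.668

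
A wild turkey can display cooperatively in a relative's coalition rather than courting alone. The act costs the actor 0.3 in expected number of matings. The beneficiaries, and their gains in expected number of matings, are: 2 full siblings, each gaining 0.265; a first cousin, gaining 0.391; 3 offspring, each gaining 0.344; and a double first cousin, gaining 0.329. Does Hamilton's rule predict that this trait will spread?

Yes

Hamilton's rule: the trait is favored when the sum of r·B over every recipient exceeds the actor's cost C.
r to a full sibling = 1/2 (full sibs share both parents — two paths of length 2: r = 2·(1/2)^2 = 1/2).
r to a first cousin = 1/8 (first cousins share one grandparent pair — two paths of length 4: r = 2·(1/2)^4 = 1/8).
r to an offspring = 1/2 (one parent–offspring link: r = (1/2)^1 = 1/2).
r to a double first cousin = 0.25 (double first cousins share both grandparent pairs — four paths of length 4: r = 4·(1/2)^4 = 1/4).
Summing one r·B term per recipient: 2·0.5·0.265 + 1·0.125·0.391 + 3·0.5·0.344 + 1·0.25·0.329 = 0.912125.
0.912125 > 0.3: the indirect benefit exceeds the cost.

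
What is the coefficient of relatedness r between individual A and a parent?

Each parent–offspring link contributes a factor of 1/2, and independent paths through distinct common ancestors add.
One parent–offspring link: r = (1/2)^1 = 1/2.

0.5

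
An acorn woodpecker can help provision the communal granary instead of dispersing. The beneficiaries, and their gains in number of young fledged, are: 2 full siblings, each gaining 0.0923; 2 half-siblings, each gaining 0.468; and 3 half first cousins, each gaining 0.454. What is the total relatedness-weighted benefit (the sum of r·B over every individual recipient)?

r to a full sibling = 0.5 (full sibs share both parents — two paths of length 2: r = 2·(1/2)^2 = 1/2).
r to a half-sibling = 1/4 (half-sibs share one parent — one path of length 2: r = (1/2)^2 = 1/4).
r to a half first cousin = 1/16 (half first cousins share one grandparent — one path of length 4: r = (1/2)^4 = 1/16).
Summing one r·B term per recipient: 2·0.5·0.0923 + 2·0.25·0.468 + 3·0.0625·0.454 = 0.411425.

0.411425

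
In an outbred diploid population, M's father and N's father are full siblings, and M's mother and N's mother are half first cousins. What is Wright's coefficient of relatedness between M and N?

Wright's path rule: contributions from independent ancestry routes add.
M and N are related in two ways: first cousins through their fathers (r = 1/8) and half second cousins through their mothers (r = 1/64).
r = 1/8 + 1/64 = 0.140625.

0.140625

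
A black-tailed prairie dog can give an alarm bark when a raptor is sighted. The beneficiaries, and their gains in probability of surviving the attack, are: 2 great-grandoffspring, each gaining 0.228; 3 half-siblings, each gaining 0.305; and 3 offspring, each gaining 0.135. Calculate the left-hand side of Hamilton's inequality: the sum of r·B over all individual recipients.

0.48825

r to a great-grandoffspring = 1/8 (three parent–offspring links: r = (1/2)^3 = 1/8).
r to a half-sibling = 0.25 (half-sibs share one parent — one path of length 2: r = (1/2)^2 = 1/4).
r to an offspring = 0.5 (one parent–offspring link: r = (1/2)^1 = 1/2).
Summing one r·B term per recipient: 2·0.125·0.228 + 3·0.25·0.305 + 3·0.5·0.135 = 0.48825.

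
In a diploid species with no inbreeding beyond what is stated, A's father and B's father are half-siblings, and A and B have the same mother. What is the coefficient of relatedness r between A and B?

Relatedness sums over independent paths through distinct common ancestors.
A and B are related in two ways: half first cousins through their fathers (r = 1/16) and half-sibs through their shared mother (r = 1/4).
r = 1/16 + 1/4 = 5/16 = 0.3125.

0.3125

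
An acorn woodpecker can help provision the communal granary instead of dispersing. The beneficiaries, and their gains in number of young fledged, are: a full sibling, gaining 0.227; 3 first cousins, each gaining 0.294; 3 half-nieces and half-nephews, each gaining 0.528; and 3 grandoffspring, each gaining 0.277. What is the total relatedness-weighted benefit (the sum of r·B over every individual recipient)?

0.6295

r to a full sibling = 0.5 (full sibs share both parents — two paths of length 2: r = 2·(1/2)^2 = 1/2).
r to a first cousin = 0.125 (first cousins share one grandparent pair — two paths of length 4: r = 2·(1/2)^4 = 1/8).
r to a half-niece or half-nephew = 1/8 (half-aunt/uncle↔niece/nephew: one path of length 3: r = (1/2)^3 = 1/8).
r to a grandoffspring = 1/4 (two parent–offspring links: r = (1/2)^2 = 1/4).
Summing one r·B term per recipient: 1·0.5·0.227 + 3·0.125·0.294 + 3·0.125·0.528 + 3·0.25·0.277 = 0.6295.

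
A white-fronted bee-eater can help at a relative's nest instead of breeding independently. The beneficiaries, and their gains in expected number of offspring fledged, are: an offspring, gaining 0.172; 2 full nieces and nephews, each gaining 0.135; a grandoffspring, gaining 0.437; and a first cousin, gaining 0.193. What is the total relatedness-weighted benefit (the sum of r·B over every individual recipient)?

0.286875

r to an offspring = 1/2 (one parent–offspring link: r = (1/2)^1 = 1/2).
r to a full niece or nephew = 1/4 (full aunt/uncle↔niece/nephew: two paths of length 3 through the shared grandparent pair: r = 2·(1/2)^3 = 1/4).
r to a grandoffspring = 0.25 (two parent–offspring links: r = (1/2)^2 = 1/4).
r to a first cousin = 1/8 (first cousins share one grandparent pair — two paths of length 4: r = 2·(1/2)^4 = 1/8).
Summing one r·B term per recipient: 1·0.5·0.172 + 2·0.25·0.135 + 1·0.25·0.437 + 1·0.125·0.193 = 0.286875.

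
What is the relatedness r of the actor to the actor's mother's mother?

0.25

Each parent–offspring link contributes a factor of 1/2, and independent paths through distinct common ancestors add.
Two parent–offspring links: r = (1/2)^2 = 1/4.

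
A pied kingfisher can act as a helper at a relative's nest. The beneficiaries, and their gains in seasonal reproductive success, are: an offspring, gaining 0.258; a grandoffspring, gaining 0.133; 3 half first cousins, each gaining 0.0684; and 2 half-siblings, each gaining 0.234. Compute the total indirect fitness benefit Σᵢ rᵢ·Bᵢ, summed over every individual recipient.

r to an offspring = 1/2 (one parent–offspring link: r = (1/2)^1 = 1/2).
r to a grandoffspring = 0.25 (two parent–offspring links: r = (1/2)^2 = 1/4).
r to a half first cousin = 0.0625 (half first cousins share one grandparent — one path of length 4: r = (1/2)^4 = 1/16).
r to a half-sibling = 0.25 (half-sibs share one parent — one path of length 2: r = (1/2)^2 = 1/4).
Summing one r·B term per recipient: 1·0.5·0.258 + 1·0.25·0.133 + 3·0.0625·0.0684 + 2·0.25·0.234 = 0.292075.

0.292075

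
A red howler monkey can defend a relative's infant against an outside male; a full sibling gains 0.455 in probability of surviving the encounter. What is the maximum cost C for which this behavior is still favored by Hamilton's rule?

0.2275

r to a full sibling = 0.5 (full sibs share both parents — two paths of length 2: r = 2·(1/2)^2 = 1/2).
Hamilton's rule: n·r·B > C, so the trait is favored while C < n·r·B = 1·0.5·0.455 = 0.2275.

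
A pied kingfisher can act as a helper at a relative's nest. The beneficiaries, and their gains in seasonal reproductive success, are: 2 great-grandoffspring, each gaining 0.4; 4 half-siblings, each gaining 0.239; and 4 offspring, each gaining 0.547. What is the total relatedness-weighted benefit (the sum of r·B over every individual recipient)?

r to a great-grandoffspring = 0.125 (three parent–offspring links: r = (1/2)^3 = 1/8).
r to a half-sibling = 0.25 (half-sibs share one parent — one path of length 2: r = (1/2)^2 = 1/4).
r to an offspring = 1/2 (one parent–offspring link: r = (1/2)^1 = 1/2).
Summing one r·B term per recipient: 2·0.125·0.4 + 4·0.25·0.239 + 4·0.5·0.547 = 1.433.

1.433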